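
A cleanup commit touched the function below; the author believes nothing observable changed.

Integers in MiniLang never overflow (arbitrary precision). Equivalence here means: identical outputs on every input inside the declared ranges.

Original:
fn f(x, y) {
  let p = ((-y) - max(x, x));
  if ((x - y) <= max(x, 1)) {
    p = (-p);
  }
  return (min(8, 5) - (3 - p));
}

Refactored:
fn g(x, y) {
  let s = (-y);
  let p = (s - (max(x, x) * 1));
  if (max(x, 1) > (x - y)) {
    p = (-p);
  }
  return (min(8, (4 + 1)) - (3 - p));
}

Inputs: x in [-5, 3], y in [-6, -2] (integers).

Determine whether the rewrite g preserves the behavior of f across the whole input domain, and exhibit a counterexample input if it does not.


There is a counterexample at x=-5, y=-6: -9 on one side, 13 on the other.
f: p = 11; ((x - y) <= max(x, 1)) -> true; p = -11; return -9
g: s = 6; p = 11; (max(x, 1) > (x - y)) -> false; return 13
verdict: not equivalent; witness: x=-5, y=-6


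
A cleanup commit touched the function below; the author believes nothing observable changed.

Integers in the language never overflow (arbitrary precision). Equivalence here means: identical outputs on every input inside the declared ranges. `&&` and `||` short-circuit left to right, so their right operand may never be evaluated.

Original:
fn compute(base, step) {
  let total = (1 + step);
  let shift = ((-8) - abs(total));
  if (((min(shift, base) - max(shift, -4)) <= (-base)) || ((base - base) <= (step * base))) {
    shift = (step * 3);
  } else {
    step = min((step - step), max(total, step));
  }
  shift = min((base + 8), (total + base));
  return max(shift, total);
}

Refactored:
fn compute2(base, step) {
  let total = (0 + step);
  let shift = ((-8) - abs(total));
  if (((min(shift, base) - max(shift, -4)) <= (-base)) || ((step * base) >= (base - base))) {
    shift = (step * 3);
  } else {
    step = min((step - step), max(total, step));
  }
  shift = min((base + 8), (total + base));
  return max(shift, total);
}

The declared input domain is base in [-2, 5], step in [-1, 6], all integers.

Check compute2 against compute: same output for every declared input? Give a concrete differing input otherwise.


These are not equivalent — on base=-2, step=-1 the outputs split (0 vs -1).
compute: total=0, then shift=-8, then (((min(shift, base) - max(shift, -4)) <= (-base)) || ((base - base) <= (step * base))) is true, then shift=-3, then shift=-2, then returns 0
compute2: total=-1, then shift=-9, then (((min(shift, base) - max(shift, -4)) <= (-base)) || ((step * base) >= (base - base))) is true, then shift=-3, then shift=-3, then returns -1
verdict: not equivalent; witness: base=-2, step=-1


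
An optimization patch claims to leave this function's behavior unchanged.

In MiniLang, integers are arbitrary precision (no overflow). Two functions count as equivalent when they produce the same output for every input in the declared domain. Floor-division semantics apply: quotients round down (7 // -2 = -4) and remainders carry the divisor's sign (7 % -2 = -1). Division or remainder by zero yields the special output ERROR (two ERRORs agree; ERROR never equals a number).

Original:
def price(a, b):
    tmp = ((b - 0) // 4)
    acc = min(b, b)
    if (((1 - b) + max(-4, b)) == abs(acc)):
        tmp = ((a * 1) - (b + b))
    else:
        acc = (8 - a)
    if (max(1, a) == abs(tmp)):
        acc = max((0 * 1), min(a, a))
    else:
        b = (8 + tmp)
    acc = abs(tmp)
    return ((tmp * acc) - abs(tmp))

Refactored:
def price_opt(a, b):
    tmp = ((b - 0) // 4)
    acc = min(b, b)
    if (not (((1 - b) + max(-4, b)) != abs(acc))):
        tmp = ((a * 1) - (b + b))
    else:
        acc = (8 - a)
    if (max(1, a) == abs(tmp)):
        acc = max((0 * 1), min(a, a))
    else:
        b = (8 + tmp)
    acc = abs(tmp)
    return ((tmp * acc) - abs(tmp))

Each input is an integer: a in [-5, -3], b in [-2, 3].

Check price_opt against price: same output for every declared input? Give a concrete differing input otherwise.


Comparing the listings, the differences include: comparison usage differs, boolean connective usage differs.
Tracing a=-3, b=3: price: tmp = 0; acc = 3; (((1 - b) + max(-4, b)) == abs(acc)) -> false; acc = 11; (max(1, a) == abs(tmp)) -> false; b = 8; acc = 0; return 0 | price_opt: tmp = 0; acc = 3; (not (((1 - b) + max(-4, b)) != abs(acc))) -> false; acc = 11; (max(1, a) == abs(tmp)) -> false; b = 8; acc = 0; return 0 — matching result 0.
Checked all 18 inputs in the declared domain: the outputs agree on every one.
verdict: equivalent


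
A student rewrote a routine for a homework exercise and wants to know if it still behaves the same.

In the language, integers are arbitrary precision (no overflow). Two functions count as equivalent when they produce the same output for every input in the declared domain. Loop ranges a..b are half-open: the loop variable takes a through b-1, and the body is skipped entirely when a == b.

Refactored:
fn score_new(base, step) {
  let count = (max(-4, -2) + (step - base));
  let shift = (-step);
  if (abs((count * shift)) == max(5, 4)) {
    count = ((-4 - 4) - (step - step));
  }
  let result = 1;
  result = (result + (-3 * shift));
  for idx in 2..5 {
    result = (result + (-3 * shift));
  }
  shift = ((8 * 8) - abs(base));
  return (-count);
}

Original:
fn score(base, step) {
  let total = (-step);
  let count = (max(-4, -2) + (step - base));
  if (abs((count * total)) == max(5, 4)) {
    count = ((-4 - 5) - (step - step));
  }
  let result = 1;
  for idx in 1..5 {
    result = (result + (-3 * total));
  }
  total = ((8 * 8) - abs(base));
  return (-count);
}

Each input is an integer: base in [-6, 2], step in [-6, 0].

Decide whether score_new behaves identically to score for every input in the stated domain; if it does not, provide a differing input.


Run the pair on base=-6, step=-5.
score: total := 5 | count := -1 | (abs((count * total)) == max(5, 4)): true | count := -9 | result := 1 | iter idx=1: | result := -14 | iter idx=2: | result := -29 | iter idx=3: | result := -44 | iter idx=4: | result := -59 | total := 58 | result 9
score_new: count := -1 | shift := 5 | (abs((count * shift)) == max(5, 4)): true | count := -8 | result := 1 | result := -14 | iter idx=2: | result := -29 | iter idx=3: | result := -44 | iter idx=4: | result := -59 | shift := 58 | result 8
9 != 8, so the rewrite changes behavior.
verdict: not equivalent; witness: base=-6, step=-5


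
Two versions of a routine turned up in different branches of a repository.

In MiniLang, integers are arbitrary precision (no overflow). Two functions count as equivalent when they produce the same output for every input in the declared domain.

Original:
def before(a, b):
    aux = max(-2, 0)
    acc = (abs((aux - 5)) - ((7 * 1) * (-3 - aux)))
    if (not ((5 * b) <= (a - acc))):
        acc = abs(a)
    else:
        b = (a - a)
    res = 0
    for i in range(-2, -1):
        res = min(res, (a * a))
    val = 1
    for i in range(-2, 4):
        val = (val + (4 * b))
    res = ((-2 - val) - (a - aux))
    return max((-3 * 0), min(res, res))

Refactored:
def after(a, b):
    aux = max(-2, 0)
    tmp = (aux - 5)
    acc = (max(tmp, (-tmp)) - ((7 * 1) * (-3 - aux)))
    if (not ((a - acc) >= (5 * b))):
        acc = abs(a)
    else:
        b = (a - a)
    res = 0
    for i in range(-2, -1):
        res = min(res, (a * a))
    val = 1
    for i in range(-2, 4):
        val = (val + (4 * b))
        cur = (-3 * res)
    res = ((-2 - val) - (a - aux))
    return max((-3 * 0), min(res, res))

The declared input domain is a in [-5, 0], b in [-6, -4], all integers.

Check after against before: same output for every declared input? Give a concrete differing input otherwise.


Reading the diff, among the changes: arithmetic usage differs, plus comparison usage differs, plus statement counts differ, plus constant usage differs, plus local variable names differ, plus min/max/abs usage differs.
Tracing a=-4, b=-6: before: aux := 0 | acc := 26 | (not ((5 * b) <= (a - acc))): false | b := 0 | res := 0 | iter i=-2: | res := 0 | val := 1 | iter i=-2: | val := 1 | iter i=-1: | val := 1 | iter i=0: | val := 1 | iter i=1: | val := 1 | iter i=2: | val := 1 | iter i=3: | val := 1 | res := 1 | result 1 | after: aux := 0 | tmp := -5 | acc := 26 | (not ((a - acc) >= (5 * b))): false | b := 0 | res := 0 | iter i=-2: | res := 0 | val := 1 | iter i=-2: | val := 1 | cur := 0 | iter i=-1: | val := 1 | cur := 0 | iter i=0: | val := 1 | cur := 0 | iter i=1: | val := 1 | cur := 0 | iter i=2: | val := 1 | cur := 0 | iter i=3: | val := 1 | cur := 0 | res := 1 | result 1 — matching result 1.
An exhaustive pass over the 18 declared inputs shows identical outputs.
verdict: equivalent


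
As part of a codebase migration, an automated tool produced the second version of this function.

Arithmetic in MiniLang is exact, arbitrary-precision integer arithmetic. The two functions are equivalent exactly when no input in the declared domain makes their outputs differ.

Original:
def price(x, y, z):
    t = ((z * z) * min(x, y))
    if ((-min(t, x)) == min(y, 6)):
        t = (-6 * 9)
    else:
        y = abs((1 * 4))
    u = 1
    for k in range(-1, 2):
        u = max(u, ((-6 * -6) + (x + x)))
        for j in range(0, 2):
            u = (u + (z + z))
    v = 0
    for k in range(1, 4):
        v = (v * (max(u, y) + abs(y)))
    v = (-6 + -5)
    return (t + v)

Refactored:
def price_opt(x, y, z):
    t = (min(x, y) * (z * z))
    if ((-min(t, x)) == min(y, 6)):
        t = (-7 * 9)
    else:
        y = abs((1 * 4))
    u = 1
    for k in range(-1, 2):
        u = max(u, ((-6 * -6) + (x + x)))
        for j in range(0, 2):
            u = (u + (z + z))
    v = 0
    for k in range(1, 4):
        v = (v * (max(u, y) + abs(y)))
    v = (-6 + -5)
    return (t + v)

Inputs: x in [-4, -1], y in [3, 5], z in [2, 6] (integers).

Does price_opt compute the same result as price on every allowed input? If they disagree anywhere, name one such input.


Run the pair on x=-1, y=4, z=2.
price: t=-4, then ((-min(t, x)) == min(y, 6)) is true, then t=-54, then u=1, then (k=-1), then u=34, then (j=0), then u=38, then (j=1), then u=42, then (k=0), then u=42, then (j=0), then u=46, then (j=1), then u=50, then (k=1), then u=50, then (j=0), then u=54, then (j=1), then u=58, then v=0, then (k=1), then v=0, then (k=2), then v=0, then (k=3), then v=0, then v=-11, then returns -65
price_opt: t=-4, then ((-min(t, x)) == min(y, 6)) is true, then t=-63, then u=1, then (k=-1), then u=34, then (j=0), then u=38, then (j=1), then u=42, then (k=0), then u=42, then (j=0), then u=46, then (j=1), then u=50, then (k=1), then u=50, then (j=0), then u=54, then (j=1), then u=58, then v=0, then (k=1), then v=0, then (k=2), then v=0, then (k=3), then v=0, then v=-11, then returns -74
-65 != -74, so the rewrite changes behavior.
verdict: not equivalent; witness: x=-1, y=4, z=2


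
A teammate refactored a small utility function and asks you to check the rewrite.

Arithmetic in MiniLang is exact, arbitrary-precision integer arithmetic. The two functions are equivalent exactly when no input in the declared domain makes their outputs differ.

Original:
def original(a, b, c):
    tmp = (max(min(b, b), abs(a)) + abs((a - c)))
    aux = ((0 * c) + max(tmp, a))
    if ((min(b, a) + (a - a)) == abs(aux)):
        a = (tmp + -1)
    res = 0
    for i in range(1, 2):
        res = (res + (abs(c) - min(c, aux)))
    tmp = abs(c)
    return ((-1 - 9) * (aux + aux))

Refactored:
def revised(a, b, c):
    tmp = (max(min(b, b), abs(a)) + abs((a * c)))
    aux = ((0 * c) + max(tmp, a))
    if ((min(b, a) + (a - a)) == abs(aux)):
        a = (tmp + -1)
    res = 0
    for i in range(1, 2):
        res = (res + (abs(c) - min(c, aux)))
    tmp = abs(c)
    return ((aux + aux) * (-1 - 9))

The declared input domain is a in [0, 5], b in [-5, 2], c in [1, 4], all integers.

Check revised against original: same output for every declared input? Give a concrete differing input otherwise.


The rewrite breaks on a=0, b=-5, c=1, where the results are -20 and 0.
original: tmp=1, then aux=1, then ((min(b, a) + (a - a)) == abs(aux)) is false, then res=0, then (i=1), then res=0, then tmp=1, then returns -20
revised: tmp=0, then aux=0, then ((min(b, a) + (a - a)) == abs(aux)) is false, then res=0, then (i=1), then res=1, then tmp=1, then returns 0
verdict: not equivalent; witness: a=0, b=-5, c=1


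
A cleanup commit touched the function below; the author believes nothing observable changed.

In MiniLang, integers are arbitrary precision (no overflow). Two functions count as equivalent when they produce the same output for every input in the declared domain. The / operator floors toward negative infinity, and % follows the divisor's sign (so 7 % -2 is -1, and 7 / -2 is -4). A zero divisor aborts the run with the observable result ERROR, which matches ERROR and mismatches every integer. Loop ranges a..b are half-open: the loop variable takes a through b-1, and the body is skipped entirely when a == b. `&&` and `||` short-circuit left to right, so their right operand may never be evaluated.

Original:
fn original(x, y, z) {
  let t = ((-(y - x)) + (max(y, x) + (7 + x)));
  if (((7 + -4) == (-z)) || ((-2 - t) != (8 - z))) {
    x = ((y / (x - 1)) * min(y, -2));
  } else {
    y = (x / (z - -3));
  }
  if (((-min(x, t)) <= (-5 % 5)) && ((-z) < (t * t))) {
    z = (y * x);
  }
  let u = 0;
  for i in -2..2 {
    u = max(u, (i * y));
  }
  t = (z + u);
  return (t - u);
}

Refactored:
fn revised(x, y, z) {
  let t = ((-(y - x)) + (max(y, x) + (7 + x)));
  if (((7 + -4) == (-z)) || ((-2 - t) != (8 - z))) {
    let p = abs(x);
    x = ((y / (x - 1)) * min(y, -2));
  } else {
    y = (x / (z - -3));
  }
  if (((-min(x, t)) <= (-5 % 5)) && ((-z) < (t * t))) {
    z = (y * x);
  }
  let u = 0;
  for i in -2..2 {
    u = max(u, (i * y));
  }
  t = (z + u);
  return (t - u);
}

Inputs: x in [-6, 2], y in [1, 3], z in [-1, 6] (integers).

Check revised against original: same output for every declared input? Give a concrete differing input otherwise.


Behavior is preserved: although statement counts differ; and local variable names differ; and min/max/abs usage differs, the outputs never diverge.
Spot check at x=1, y=1, z=1 — original: t becomes 9; next (((7 + -4) == (-z)) || ((-2 - t) != (8 - z))) evaluates to true; next hits division by zero so the output is ERROR. revised: t becomes 9; next (((7 + -4) == (-z)) || ((-2 - t) != (8 - z))) evaluates to true; next p becomes 1; next hits division by zero so the output is ERROR. Both give ERROR.
An exhaustive pass over the 216 declared inputs shows identical outputs.
verdict: equivalent


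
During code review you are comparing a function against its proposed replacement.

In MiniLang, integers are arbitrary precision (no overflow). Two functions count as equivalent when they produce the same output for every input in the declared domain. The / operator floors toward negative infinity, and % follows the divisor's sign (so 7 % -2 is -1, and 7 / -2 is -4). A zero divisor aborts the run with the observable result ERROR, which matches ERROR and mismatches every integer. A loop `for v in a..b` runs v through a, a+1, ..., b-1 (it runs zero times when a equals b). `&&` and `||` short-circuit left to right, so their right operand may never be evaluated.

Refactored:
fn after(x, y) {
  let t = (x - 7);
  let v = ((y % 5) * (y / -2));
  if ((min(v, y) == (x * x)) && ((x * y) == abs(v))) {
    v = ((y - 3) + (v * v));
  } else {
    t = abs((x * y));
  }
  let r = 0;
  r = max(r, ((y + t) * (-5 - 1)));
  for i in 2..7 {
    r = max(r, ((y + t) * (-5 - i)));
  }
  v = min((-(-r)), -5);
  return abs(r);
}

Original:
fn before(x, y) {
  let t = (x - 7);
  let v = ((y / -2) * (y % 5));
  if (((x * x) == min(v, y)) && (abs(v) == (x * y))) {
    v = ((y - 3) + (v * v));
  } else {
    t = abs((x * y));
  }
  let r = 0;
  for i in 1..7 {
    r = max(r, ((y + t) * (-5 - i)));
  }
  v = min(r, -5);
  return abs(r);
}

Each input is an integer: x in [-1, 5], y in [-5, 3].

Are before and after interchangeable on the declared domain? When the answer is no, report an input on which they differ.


This is a faithful refactor — statement counts differ, and arithmetic usage differs, and loop structure differs, and min/max/abs usage differs, and constant usage differs, but the computed results match everywhere.
As a probe, take x=0, y=-1: before runs t = -7; v = 0; (((x * x) == min(v, y)) && (abs(v) == (x * y))) -> false; t = 0; r = 0; [i=1]; r = 6; [i=2]; r = 7; [i=3]; r = 8; [i=4]; r = 9; [i=5]; r = 10; [i=6]; r = 11; v = -5; return 11; after runs t = -7; v = 0; ((min(v, y) == (x * x)) && ((x * y) == abs(v))) -> false; t = 0; r = 0; r = 6; [i=2]; r = 7; [i=3]; r = 8; [i=4]; r = 9; [i=5]; r = 10; [i=6]; r = 11; v = -5; return 11; both end at 11.
Sweeping the whole domain (63 inputs) finds no disagreement.
verdict: equivalent


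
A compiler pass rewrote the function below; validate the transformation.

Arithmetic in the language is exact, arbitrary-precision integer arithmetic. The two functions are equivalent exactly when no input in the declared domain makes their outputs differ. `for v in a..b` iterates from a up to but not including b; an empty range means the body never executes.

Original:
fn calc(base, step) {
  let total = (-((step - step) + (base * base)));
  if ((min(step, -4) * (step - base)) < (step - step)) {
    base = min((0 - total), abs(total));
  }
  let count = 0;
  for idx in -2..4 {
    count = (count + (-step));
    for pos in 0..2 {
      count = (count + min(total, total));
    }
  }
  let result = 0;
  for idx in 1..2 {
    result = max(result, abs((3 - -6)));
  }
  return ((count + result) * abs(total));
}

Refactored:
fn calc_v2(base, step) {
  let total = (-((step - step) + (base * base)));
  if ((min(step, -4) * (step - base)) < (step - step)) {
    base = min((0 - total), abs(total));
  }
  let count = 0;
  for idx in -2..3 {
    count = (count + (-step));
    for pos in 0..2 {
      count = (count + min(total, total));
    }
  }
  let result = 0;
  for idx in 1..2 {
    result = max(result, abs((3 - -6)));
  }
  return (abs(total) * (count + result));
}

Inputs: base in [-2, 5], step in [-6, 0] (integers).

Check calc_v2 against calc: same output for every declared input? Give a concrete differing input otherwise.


These are not equivalent — on base=-2, step=-6 the outputs split (-12 vs -4).
calc: total becomes -4; next ((min(step, -4) * (step - base)) < (step - step)) evaluates to false; next count becomes 0; next at idx=-2:; next count becomes 6; next at pos=0:; next count becomes 2; next at pos=1:; next count becomes -2; next at idx=-1:; next count becomes 4; next at pos=0:; next count becomes 0; next at pos=1:; next count becomes -4; next at idx=0:; next count becomes 2; next at pos=0:; next count becomes -2; next at pos=1:; next count becomes -6; next at idx=1:; next count becomes 0; next at pos=0:; next count becomes -4; next at pos=1:; next count becomes -8; next at idx=2:; next count becomes -2; next at pos=0:; next count becomes -6; next at pos=1:; next count becomes -10; next at idx=3:; next count becomes -4; next at pos=0:; next count becomes -8; next at pos=1:; next count becomes -12; next result becomes 0; next at idx=1:; next result becomes 9; next final value -12
calc_v2: total becomes -4; next ((min(step, -4) * (step - base)) < (step - step)) evaluates to false; next count becomes 0; next at idx=-2:; next count becomes 6; next at pos=0:; next count becomes 2; next at pos=1:; next count becomes -2; next at idx=-1:; next count becomes 4; next at pos=0:; next count becomes 0; next at pos=1:; next count becomes -4; next at idx=0:; next count becomes 2; next at pos=0:; next count becomes -2; next at pos=1:; next count becomes -6; next at idx=1:; next count becomes 0; next at pos=0:; next count becomes -4; next at pos=1:; next count becomes -8; next at idx=2:; next count becomes -2; next at pos=0:; next count becomes -6; next at pos=1:; next count becomes -10; next result becomes 0; next at idx=1:; next result becomes 9; next final value -4
verdict: not equivalent; witness: base=-2, step=-6


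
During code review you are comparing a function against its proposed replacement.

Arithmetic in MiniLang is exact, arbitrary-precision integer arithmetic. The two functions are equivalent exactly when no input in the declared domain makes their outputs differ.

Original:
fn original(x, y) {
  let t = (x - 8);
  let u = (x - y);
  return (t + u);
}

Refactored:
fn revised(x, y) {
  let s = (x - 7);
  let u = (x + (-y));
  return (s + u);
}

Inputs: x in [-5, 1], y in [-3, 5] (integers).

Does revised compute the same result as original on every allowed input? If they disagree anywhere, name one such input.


Run the pair on x=-5, y=-3.
original: t := -13 | u := -2 | result -15
revised: s := -12 | u := -2 | result -14
-15 != -14, so the rewrite changes behavior.
verdict: not equivalent; witness: x=-5, y=-3


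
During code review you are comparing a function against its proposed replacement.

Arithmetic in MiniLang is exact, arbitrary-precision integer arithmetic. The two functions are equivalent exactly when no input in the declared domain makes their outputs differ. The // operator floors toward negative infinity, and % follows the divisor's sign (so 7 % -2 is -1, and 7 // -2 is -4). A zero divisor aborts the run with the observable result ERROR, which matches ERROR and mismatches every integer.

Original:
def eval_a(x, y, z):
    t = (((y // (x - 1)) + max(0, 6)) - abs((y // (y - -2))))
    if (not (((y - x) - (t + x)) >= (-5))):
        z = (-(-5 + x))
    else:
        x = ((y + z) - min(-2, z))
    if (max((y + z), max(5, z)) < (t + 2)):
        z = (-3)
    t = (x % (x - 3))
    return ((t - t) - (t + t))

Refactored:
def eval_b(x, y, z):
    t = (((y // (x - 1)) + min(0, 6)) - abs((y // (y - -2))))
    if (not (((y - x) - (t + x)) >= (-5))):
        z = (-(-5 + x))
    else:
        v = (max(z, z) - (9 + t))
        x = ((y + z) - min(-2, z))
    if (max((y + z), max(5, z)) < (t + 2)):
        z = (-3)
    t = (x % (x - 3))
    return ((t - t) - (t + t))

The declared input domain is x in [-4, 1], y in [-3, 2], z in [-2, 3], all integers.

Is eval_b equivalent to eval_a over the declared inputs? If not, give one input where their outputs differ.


Not equivalent: x=0, y=-3, z=-2 separates them (0 vs 6).
eval_a: t := 6 | (not (((y - x) - (t + x)) >= (-5))): true | z := 5 | (max((y + z), max(5, z)) < (t + 2)): true | z := -3 | t := 0 | result 0
eval_b: t := 0 | (not (((y - x) - (t + x)) >= (-5))): false | v := -11 | x := -3 | (max((y + z), max(5, z)) < (t + 2)): false | t := -3 | result 6
verdict: not equivalent; witness: x=0, y=-3, z=-2


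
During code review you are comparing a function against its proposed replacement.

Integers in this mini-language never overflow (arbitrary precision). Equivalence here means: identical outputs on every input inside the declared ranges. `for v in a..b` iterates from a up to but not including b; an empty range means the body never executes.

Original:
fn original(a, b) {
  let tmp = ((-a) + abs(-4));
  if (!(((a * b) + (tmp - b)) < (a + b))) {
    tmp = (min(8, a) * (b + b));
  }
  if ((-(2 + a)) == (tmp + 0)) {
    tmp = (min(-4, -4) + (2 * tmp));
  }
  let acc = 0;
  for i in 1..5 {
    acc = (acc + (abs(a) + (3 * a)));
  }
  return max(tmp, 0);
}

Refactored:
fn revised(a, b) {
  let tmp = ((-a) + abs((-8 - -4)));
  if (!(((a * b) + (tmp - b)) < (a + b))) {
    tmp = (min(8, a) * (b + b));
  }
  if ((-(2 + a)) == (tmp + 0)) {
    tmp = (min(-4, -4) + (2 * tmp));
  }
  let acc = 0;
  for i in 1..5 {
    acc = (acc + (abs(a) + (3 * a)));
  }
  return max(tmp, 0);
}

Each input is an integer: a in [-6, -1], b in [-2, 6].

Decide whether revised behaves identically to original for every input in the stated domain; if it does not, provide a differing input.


Equivalent — the differences include arithmetic usage differs, constant usage differs, yet no declared input distinguishes the two.
As a probe, take a=-5, b=1: original runs tmp := 9 | (!(((a * b) + (tmp - b)) < (a + b))): true | tmp := -10 | ((-(2 + a)) == (tmp + 0)): false | acc := 0 | iter i=1: | acc := -10 | iter i=2: | acc := -20 | iter i=3: | acc := -30 | iter i=4: | acc := -40 | result 0; revised runs tmp := 9 | (!(((a * b) + (tmp - b)) < (a + b))): true | tmp := -10 | ((-(2 + a)) == (tmp + 0)): false | acc := 0 | iter i=1: | acc := -10 | iter i=2: | acc := -20 | iter i=3: | acc := -30 | iter i=4: | acc := -40 | result 0; both end at 0.
Sweeping the whole domain (54 inputs) finds no disagreement.
verdict: equivalent


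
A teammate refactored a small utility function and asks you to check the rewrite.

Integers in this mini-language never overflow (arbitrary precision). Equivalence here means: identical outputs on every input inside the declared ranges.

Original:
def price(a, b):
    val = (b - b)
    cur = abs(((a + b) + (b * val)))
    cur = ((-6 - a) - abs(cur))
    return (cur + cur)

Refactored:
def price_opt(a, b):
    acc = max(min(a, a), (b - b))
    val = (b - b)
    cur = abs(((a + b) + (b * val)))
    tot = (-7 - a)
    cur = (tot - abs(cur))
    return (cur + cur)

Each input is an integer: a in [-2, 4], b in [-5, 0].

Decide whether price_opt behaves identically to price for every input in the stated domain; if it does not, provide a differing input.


Try a=-2, b=-5.
price: val := 0 | cur := 7 | cur := -11 | result -22
price_opt: acc := 0 | val := 0 | cur := 7 | tot := -5 | cur := -12 | result -24
-22 != -24, so the rewrite changes behavior.
verdict: not equivalent; witness: a=-2, b=-5


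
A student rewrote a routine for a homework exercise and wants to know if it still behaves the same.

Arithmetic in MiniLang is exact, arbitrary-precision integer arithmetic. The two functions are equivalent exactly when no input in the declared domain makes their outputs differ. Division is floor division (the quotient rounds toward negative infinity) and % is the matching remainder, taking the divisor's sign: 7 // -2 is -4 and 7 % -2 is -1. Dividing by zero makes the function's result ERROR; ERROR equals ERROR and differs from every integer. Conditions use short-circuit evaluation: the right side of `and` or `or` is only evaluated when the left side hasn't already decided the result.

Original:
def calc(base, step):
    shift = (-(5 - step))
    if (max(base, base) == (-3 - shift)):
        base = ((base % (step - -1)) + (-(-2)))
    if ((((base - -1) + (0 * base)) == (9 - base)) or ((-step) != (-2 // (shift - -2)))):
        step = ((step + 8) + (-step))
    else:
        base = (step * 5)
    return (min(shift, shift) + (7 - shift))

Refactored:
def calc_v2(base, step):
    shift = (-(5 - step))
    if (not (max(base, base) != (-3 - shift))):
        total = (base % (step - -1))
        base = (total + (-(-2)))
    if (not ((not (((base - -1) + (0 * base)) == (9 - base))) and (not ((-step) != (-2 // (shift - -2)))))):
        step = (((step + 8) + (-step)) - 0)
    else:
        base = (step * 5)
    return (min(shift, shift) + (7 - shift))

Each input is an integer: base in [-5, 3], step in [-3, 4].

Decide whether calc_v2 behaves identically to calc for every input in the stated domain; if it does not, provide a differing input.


Behavior is preserved: although boolean connective usage differs; and statement counts differ; and arithmetic usage differs; and comparison usage differs; and constant usage differs; and local variable names differ, the outputs never diverge.
As a probe, take base=-1, step=0: calc runs shift = -5; (max(base, base) == (-3 - shift)) -> false; ((((base - -1) + (0 * base)) == (9 - base)) or ((-step) != (-2 // (shift - -2)))) -> false; base = 0; return 7; calc_v2 runs shift = -5; (not (max(base, base) != (-3 - shift))) -> false; (not ((not (((base - -1) + (0 * base)) == (9 - base))) and (not ((-step) != (-2 // (shift - -2)))))) -> false; base = 0; return 7; both end at 7.
Across all 72 domain points the two functions coincide.
verdict: equivalent


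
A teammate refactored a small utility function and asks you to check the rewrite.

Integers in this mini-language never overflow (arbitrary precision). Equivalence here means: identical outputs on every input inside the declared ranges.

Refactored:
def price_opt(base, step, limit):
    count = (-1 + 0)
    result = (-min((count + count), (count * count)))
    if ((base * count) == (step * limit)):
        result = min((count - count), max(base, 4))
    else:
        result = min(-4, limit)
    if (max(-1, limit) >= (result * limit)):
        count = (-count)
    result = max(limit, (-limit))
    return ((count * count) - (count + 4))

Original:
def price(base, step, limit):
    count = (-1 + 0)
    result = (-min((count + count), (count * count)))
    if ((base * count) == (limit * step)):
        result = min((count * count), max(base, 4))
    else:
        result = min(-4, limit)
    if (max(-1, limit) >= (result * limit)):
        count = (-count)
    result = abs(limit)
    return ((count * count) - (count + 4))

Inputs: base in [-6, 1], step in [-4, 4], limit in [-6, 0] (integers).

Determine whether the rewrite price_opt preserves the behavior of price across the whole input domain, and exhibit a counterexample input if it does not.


Try base=-6, step=-3, limit=-2.
price: count becomes -1; next result becomes 2; next ((base * count) == (limit * step)) evaluates to true; next result becomes 1; next (max(-1, limit) >= (result * limit)) evaluates to true; next count becomes 1; next result becomes 2; next final value -4
price_opt: count becomes -1; next result becomes 2; next ((base * count) == (step * limit)) evaluates to true; next result becomes 0; next (max(-1, limit) >= (result * limit)) evaluates to false; next result becomes 2; next final value -2
-4 against -2: the behavior changed.
verdict: not equivalent; witness: base=-6, step=-3, limit=-2


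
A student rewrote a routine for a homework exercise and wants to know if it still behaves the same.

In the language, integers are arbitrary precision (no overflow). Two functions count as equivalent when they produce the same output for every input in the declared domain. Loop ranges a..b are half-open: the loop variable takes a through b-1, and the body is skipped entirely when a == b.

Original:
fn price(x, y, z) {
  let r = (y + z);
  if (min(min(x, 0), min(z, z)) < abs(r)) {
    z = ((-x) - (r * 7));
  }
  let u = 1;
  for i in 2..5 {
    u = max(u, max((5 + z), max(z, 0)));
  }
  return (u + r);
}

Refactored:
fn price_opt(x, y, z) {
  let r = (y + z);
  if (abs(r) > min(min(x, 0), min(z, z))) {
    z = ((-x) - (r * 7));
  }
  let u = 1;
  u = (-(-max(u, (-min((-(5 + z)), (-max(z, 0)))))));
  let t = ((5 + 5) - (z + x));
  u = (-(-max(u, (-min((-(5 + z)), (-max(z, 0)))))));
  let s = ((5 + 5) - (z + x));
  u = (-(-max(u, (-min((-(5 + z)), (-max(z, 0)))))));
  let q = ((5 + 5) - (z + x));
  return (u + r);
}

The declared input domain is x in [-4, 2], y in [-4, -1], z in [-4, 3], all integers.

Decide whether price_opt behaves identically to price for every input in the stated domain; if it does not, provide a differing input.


Comparing the listings, the differences include: loop structure differs; also arithmetic usage differs; also min/max/abs usage differs; also comparison usage differs; also statement counts differ; also constant usage differs; also local variable names differ.
One worked example (x=-3, y=-4, z=-1) — price: r = -5; (min(min(x, 0), min(z, z)) < abs(r)) -> true; z = 38; u = 1; [i=2]; u = 43; [i=3]; u = 43; [i=4]; u = 43; return 38; price_opt: r = -5; (abs(r) > min(min(x, 0), min(z, z))) -> true; z = 38; u = 1; u = 43; t = -25; u = 43; s = -25; u = 43; q = -25; return 38; agreement on 38.
Every one of the 224 inputs gives matching results.
verdict: equivalent


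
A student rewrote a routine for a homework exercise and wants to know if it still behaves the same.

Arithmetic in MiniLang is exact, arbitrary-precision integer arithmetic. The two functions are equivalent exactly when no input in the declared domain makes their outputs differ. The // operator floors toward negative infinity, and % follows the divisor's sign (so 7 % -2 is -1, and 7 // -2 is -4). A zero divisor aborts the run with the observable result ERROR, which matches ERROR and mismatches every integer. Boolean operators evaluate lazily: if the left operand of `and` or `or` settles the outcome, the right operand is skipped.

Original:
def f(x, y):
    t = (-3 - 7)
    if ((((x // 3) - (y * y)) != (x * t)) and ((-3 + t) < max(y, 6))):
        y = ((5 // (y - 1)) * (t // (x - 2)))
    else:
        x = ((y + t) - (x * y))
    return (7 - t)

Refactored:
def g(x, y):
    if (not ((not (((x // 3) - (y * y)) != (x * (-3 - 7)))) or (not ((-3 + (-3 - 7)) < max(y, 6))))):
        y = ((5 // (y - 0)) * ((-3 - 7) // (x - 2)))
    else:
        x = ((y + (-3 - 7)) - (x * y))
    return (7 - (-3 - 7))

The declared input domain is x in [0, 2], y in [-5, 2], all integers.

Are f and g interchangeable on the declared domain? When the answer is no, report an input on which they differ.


Consider the input x=0, y=1.
f: t=-10, then ((((x // 3) - (y * y)) != (x * t)) and ((-3 + t) < max(y, 6))) is true, then a zero divisor aborts: ERROR
g: (not ((not (((x // 3) - (y * y)) != (x * (-3 - 7)))) or (not ((-3 + (-3 - 7)) < max(y, 6))))) is true, then y=25, then returns 17
ERROR vs 17 — the two versions disagree here.
verdict: not equivalent; witness: x=0, y=1


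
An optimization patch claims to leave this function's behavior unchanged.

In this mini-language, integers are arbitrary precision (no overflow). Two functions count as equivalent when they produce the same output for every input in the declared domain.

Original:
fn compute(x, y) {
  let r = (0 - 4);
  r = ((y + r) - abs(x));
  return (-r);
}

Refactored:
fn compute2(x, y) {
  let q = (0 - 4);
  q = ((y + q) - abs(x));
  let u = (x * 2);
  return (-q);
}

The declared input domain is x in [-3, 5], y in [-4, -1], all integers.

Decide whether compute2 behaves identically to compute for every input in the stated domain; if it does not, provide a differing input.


A substantive addition is an assignment to `u` whose value nothing reads; no result depends on it.
One worked example (x=1, y=-1) — compute: r becomes -4; next r becomes -6; next final value 6; compute2: q becomes -4; next q becomes -6; next u becomes 2; next final value 6; agreement on 6.
Checked all 36 inputs in the declared domain: the outputs agree on every one.
verdict: equivalent


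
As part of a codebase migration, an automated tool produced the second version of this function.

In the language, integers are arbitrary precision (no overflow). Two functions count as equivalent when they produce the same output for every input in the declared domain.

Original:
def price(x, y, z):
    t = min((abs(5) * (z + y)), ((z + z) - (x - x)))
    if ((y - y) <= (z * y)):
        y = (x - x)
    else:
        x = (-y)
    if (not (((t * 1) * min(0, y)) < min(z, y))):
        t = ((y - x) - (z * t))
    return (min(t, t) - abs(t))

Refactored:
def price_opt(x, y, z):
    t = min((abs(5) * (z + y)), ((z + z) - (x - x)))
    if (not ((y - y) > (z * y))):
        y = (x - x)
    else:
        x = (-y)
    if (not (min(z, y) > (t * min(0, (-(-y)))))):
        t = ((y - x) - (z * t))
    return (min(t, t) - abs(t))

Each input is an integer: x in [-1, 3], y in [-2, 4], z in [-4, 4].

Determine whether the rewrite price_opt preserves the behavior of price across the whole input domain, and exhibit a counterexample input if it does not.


Although boolean connective usage differs; arithmetic usage differs; comparison usage differs; constant usage differs, 315/315 inputs agree.
verdict: equivalent


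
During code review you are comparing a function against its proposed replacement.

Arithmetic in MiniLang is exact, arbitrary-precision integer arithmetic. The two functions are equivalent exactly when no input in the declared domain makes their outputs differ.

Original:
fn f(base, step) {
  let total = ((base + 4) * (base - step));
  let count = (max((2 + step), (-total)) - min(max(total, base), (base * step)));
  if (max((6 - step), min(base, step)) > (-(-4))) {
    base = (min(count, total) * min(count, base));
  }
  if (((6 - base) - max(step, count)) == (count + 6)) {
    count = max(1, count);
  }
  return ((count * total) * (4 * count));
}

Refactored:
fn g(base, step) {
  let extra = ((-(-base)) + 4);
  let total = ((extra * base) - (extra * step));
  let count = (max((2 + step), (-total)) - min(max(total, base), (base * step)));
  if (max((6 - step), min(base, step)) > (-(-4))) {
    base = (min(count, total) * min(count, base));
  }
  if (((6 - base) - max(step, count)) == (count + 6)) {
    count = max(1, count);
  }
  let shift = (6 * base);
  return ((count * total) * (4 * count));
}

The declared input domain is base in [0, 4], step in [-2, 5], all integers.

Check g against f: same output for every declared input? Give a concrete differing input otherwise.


The two versions differ — the changes include local variable names differ; and statement counts differ; and arithmetic usage differs; and constant usage differs.
Spot check at base=4, step=-2 — f: total=48, then count=8, then (max((6 - step), min(base, step)) > (-(-4))) is true, then base=32, then (((6 - base) - max(step, count)) == (count + 6)) is false, then returns 12288. g: extra=8, then total=48, then count=8, then (max((6 - step), min(base, step)) > (-(-4))) is true, then base=32, then (((6 - base) - max(step, count)) == (count + 6)) is false, then shift=192, then returns 12288. Both give 12288.
Every one of the 40 inputs gives matching results.
verdict: equivalent


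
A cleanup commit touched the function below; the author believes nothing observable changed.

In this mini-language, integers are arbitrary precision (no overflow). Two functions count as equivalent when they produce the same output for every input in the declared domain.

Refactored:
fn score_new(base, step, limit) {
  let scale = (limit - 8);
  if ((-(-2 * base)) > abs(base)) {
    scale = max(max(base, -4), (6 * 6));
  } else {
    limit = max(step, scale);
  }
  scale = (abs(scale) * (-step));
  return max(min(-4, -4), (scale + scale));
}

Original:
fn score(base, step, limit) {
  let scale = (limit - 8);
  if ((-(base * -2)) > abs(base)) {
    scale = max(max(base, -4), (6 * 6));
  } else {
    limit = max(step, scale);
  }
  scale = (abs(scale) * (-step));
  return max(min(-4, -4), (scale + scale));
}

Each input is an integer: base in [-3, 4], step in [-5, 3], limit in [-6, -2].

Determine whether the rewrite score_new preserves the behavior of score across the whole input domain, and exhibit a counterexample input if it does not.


Comparing the listings, the differences include: same computation, different form.
Tracing base=3, step=-1, limit=-6: score: scale becomes -14; next ((-(base * -2)) > abs(base)) evaluates to true; next scale becomes 36; next scale becomes 36; next final value 72 | score_new: scale becomes -14; next ((-(-2 * base)) > abs(base)) evaluates to true; next scale becomes 36; next scale becomes 36; next final value 72 — matching result 72.
Across all 360 domain points the two functions coincide.
verdict: equivalent


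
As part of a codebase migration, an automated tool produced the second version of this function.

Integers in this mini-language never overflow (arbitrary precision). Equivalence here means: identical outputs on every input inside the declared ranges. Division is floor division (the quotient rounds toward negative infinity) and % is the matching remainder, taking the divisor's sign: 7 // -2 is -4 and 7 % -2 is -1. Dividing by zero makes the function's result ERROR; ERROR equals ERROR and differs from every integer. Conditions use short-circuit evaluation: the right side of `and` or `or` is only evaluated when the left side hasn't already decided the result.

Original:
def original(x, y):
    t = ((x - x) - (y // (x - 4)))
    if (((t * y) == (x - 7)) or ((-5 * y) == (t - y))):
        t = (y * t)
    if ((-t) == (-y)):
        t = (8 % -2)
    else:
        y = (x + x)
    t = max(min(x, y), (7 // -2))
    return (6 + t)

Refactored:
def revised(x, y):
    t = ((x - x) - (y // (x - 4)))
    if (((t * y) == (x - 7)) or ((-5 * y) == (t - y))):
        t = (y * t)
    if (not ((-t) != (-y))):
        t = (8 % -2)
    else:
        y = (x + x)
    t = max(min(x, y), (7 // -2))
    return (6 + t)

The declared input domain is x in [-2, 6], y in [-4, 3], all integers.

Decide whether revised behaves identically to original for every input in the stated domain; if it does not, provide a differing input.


Equivalent — the differences include boolean connective usage differs, comparison usage differs, yet no declared input distinguishes the two.
Spot check at x=4, y=3 — original: hits division by zero so the output is ERROR. revised: hits division by zero so the output is ERROR. Both give ERROR.
Every one of the 72 inputs gives matching results.
verdict: equivalent
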